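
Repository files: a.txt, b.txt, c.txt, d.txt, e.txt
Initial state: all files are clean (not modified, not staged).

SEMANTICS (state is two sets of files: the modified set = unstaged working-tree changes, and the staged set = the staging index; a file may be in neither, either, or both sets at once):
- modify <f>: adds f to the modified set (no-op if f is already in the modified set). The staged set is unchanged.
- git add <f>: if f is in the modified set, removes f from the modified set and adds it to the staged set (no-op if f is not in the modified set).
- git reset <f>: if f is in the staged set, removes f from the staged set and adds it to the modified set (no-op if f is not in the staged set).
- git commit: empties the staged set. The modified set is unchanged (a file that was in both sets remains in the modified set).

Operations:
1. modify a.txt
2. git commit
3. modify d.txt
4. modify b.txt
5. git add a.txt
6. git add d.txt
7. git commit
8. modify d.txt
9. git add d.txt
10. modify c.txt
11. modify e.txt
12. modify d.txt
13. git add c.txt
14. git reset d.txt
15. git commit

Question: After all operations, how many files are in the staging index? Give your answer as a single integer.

After op 1 (modify a.txt): modified={a.txt} staged={none}
After op 2 (git commit): modified={a.txt} staged={none}
After op 3 (modify d.txt): modified={a.txt, d.txt} staged={none}
After op 4 (modify b.txt): modified={a.txt, b.txt, d.txt} staged={none}
After op 5 (git add a.txt): modified={b.txt, d.txt} staged={a.txt}
After op 6 (git add d.txt): modified={b.txt} staged={a.txt, d.txt}
After op 7 (git commit): modified={b.txt} staged={none}
After op 8 (modify d.txt): modified={b.txt, d.txt} staged={none}
After op 9 (git add d.txt): modified={b.txt} staged={d.txt}
After op 10 (modify c.txt): modified={b.txt, c.txt} staged={d.txt}
After op 11 (modify e.txt): modified={b.txt, c.txt, e.txt} staged={d.txt}
After op 12 (modify d.txt): modified={b.txt, c.txt, d.txt, e.txt} staged={d.txt}
After op 13 (git add c.txt): modified={b.txt, d.txt, e.txt} staged={c.txt, d.txt}
After op 14 (git reset d.txt): modified={b.txt, d.txt, e.txt} staged={c.txt}
After op 15 (git commit): modified={b.txt, d.txt, e.txt} staged={none}
Final staged set: {none} -> count=0

Answer: 0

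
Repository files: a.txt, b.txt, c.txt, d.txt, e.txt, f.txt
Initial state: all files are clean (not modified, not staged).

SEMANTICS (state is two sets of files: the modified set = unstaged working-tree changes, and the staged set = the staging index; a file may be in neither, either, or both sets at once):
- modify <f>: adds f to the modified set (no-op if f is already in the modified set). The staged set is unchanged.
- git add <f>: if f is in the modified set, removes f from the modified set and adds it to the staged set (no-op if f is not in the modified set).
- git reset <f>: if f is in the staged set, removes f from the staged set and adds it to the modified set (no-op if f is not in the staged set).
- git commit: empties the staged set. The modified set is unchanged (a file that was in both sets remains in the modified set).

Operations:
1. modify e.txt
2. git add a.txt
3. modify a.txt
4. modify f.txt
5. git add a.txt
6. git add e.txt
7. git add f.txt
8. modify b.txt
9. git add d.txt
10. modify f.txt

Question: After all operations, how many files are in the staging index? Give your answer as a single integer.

Answer: 3

Derivation:
After op 1 (modify e.txt): modified={e.txt} staged={none}
After op 2 (git add a.txt): modified={e.txt} staged={none}
After op 3 (modify a.txt): modified={a.txt, e.txt} staged={none}
After op 4 (modify f.txt): modified={a.txt, e.txt, f.txt} staged={none}
After op 5 (git add a.txt): modified={e.txt, f.txt} staged={a.txt}
After op 6 (git add e.txt): modified={f.txt} staged={a.txt, e.txt}
After op 7 (git add f.txt): modified={none} staged={a.txt, e.txt, f.txt}
After op 8 (modify b.txt): modified={b.txt} staged={a.txt, e.txt, f.txt}
After op 9 (git add d.txt): modified={b.txt} staged={a.txt, e.txt, f.txt}
After op 10 (modify f.txt): modified={b.txt, f.txt} staged={a.txt, e.txt, f.txt}
Final staged set: {a.txt, e.txt, f.txt} -> count=3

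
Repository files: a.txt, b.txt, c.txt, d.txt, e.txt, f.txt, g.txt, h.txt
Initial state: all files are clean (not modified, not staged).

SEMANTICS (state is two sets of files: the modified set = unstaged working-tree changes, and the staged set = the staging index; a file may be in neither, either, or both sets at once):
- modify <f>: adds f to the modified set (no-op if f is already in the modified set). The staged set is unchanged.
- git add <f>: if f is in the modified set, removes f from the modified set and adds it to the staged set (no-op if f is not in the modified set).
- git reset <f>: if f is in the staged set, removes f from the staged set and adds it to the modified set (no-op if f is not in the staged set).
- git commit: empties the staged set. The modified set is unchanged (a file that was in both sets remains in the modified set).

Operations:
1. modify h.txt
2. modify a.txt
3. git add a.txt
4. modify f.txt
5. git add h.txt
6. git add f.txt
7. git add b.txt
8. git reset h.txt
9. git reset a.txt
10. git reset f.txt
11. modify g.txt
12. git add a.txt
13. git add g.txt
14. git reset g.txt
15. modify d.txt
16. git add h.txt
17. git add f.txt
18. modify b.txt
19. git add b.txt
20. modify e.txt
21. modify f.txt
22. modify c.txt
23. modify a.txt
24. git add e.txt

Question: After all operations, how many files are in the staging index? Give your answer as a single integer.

After op 1 (modify h.txt): modified={h.txt} staged={none}
After op 2 (modify a.txt): modified={a.txt, h.txt} staged={none}
After op 3 (git add a.txt): modified={h.txt} staged={a.txt}
After op 4 (modify f.txt): modified={f.txt, h.txt} staged={a.txt}
After op 5 (git add h.txt): modified={f.txt} staged={a.txt, h.txt}
After op 6 (git add f.txt): modified={none} staged={a.txt, f.txt, h.txt}
After op 7 (git add b.txt): modified={none} staged={a.txt, f.txt, h.txt}
After op 8 (git reset h.txt): modified={h.txt} staged={a.txt, f.txt}
After op 9 (git reset a.txt): modified={a.txt, h.txt} staged={f.txt}
After op 10 (git reset f.txt): modified={a.txt, f.txt, h.txt} staged={none}
After op 11 (modify g.txt): modified={a.txt, f.txt, g.txt, h.txt} staged={none}
After op 12 (git add a.txt): modified={f.txt, g.txt, h.txt} staged={a.txt}
After op 13 (git add g.txt): modified={f.txt, h.txt} staged={a.txt, g.txt}
After op 14 (git reset g.txt): modified={f.txt, g.txt, h.txt} staged={a.txt}
After op 15 (modify d.txt): modified={d.txt, f.txt, g.txt, h.txt} staged={a.txt}
After op 16 (git add h.txt): modified={d.txt, f.txt, g.txt} staged={a.txt, h.txt}
After op 17 (git add f.txt): modified={d.txt, g.txt} staged={a.txt, f.txt, h.txt}
After op 18 (modify b.txt): modified={b.txt, d.txt, g.txt} staged={a.txt, f.txt, h.txt}
After op 19 (git add b.txt): modified={d.txt, g.txt} staged={a.txt, b.txt, f.txt, h.txt}
After op 20 (modify e.txt): modified={d.txt, e.txt, g.txt} staged={a.txt, b.txt, f.txt, h.txt}
After op 21 (modify f.txt): modified={d.txt, e.txt, f.txt, g.txt} staged={a.txt, b.txt, f.txt, h.txt}
After op 22 (modify c.txt): modified={c.txt, d.txt, e.txt, f.txt, g.txt} staged={a.txt, b.txt, f.txt, h.txt}
After op 23 (modify a.txt): modified={a.txt, c.txt, d.txt, e.txt, f.txt, g.txt} staged={a.txt, b.txt, f.txt, h.txt}
After op 24 (git add e.txt): modified={a.txt, c.txt, d.txt, f.txt, g.txt} staged={a.txt, b.txt, e.txt, f.txt, h.txt}
Final staged set: {a.txt, b.txt, e.txt, f.txt, h.txt} -> count=5

Answer: 5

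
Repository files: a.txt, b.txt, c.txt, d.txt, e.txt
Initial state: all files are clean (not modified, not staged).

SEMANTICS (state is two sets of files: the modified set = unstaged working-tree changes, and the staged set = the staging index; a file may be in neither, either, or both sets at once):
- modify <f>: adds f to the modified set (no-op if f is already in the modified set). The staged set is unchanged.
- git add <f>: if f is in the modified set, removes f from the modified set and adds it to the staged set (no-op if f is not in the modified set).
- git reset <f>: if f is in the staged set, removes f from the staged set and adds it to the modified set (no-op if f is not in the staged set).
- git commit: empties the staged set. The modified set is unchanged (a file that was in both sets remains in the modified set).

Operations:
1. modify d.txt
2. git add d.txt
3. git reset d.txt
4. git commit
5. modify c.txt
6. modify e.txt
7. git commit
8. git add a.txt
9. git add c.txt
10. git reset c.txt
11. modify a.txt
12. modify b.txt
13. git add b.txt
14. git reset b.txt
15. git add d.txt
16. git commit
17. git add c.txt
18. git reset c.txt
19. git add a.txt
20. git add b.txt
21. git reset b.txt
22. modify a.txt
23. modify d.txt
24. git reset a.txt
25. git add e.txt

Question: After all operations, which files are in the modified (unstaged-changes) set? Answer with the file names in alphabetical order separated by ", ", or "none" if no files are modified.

After op 1 (modify d.txt): modified={d.txt} staged={none}
After op 2 (git add d.txt): modified={none} staged={d.txt}
After op 3 (git reset d.txt): modified={d.txt} staged={none}
After op 4 (git commit): modified={d.txt} staged={none}
After op 5 (modify c.txt): modified={c.txt, d.txt} staged={none}
After op 6 (modify e.txt): modified={c.txt, d.txt, e.txt} staged={none}
After op 7 (git commit): modified={c.txt, d.txt, e.txt} staged={none}
After op 8 (git add a.txt): modified={c.txt, d.txt, e.txt} staged={none}
After op 9 (git add c.txt): modified={d.txt, e.txt} staged={c.txt}
After op 10 (git reset c.txt): modified={c.txt, d.txt, e.txt} staged={none}
After op 11 (modify a.txt): modified={a.txt, c.txt, d.txt, e.txt} staged={none}
After op 12 (modify b.txt): modified={a.txt, b.txt, c.txt, d.txt, e.txt} staged={none}
After op 13 (git add b.txt): modified={a.txt, c.txt, d.txt, e.txt} staged={b.txt}
After op 14 (git reset b.txt): modified={a.txt, b.txt, c.txt, d.txt, e.txt} staged={none}
After op 15 (git add d.txt): modified={a.txt, b.txt, c.txt, e.txt} staged={d.txt}
After op 16 (git commit): modified={a.txt, b.txt, c.txt, e.txt} staged={none}
After op 17 (git add c.txt): modified={a.txt, b.txt, e.txt} staged={c.txt}
After op 18 (git reset c.txt): modified={a.txt, b.txt, c.txt, e.txt} staged={none}
After op 19 (git add a.txt): modified={b.txt, c.txt, e.txt} staged={a.txt}
After op 20 (git add b.txt): modified={c.txt, e.txt} staged={a.txt, b.txt}
After op 21 (git reset b.txt): modified={b.txt, c.txt, e.txt} staged={a.txt}
After op 22 (modify a.txt): modified={a.txt, b.txt, c.txt, e.txt} staged={a.txt}
After op 23 (modify d.txt): modified={a.txt, b.txt, c.txt, d.txt, e.txt} staged={a.txt}
After op 24 (git reset a.txt): modified={a.txt, b.txt, c.txt, d.txt, e.txt} staged={none}
After op 25 (git add e.txt): modified={a.txt, b.txt, c.txt, d.txt} staged={e.txt}

Answer: a.txt, b.txt, c.txt, d.txt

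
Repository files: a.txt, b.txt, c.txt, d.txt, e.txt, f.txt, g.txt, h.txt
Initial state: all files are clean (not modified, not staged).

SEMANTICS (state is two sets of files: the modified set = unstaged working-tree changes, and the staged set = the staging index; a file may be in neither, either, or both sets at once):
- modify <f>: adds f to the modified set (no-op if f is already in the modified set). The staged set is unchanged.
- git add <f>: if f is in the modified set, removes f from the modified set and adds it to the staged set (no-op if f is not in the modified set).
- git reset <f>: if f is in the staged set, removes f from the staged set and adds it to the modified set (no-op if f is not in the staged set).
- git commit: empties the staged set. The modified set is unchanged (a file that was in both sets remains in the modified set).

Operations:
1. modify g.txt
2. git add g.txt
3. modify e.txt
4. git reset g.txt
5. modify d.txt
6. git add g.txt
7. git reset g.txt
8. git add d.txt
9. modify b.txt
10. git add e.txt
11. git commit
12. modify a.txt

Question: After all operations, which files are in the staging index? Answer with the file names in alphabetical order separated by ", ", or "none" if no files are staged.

Answer: none

Derivation:
After op 1 (modify g.txt): modified={g.txt} staged={none}
After op 2 (git add g.txt): modified={none} staged={g.txt}
After op 3 (modify e.txt): modified={e.txt} staged={g.txt}
After op 4 (git reset g.txt): modified={e.txt, g.txt} staged={none}
After op 5 (modify d.txt): modified={d.txt, e.txt, g.txt} staged={none}
After op 6 (git add g.txt): modified={d.txt, e.txt} staged={g.txt}
After op 7 (git reset g.txt): modified={d.txt, e.txt, g.txt} staged={none}
After op 8 (git add d.txt): modified={e.txt, g.txt} staged={d.txt}
After op 9 (modify b.txt): modified={b.txt, e.txt, g.txt} staged={d.txt}
After op 10 (git add e.txt): modified={b.txt, g.txt} staged={d.txt, e.txt}
After op 11 (git commit): modified={b.txt, g.txt} staged={none}
After op 12 (modify a.txt): modified={a.txt, b.txt, g.txt} staged={none}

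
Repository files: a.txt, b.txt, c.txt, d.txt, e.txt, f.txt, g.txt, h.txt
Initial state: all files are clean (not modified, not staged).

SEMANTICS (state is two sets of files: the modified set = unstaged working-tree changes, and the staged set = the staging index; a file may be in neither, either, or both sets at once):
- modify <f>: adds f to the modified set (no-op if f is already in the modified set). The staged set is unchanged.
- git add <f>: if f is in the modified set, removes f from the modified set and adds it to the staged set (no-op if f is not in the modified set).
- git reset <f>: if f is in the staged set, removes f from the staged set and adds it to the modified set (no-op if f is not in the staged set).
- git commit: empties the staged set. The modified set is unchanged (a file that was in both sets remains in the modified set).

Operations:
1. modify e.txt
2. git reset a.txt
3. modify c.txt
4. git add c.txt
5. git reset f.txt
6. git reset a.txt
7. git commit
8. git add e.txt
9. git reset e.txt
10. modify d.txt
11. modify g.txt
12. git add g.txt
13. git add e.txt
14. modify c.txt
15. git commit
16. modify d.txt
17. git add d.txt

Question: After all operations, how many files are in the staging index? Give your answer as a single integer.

After op 1 (modify e.txt): modified={e.txt} staged={none}
After op 2 (git reset a.txt): modified={e.txt} staged={none}
After op 3 (modify c.txt): modified={c.txt, e.txt} staged={none}
After op 4 (git add c.txt): modified={e.txt} staged={c.txt}
After op 5 (git reset f.txt): modified={e.txt} staged={c.txt}
After op 6 (git reset a.txt): modified={e.txt} staged={c.txt}
After op 7 (git commit): modified={e.txt} staged={none}
After op 8 (git add e.txt): modified={none} staged={e.txt}
After op 9 (git reset e.txt): modified={e.txt} staged={none}
After op 10 (modify d.txt): modified={d.txt, e.txt} staged={none}
After op 11 (modify g.txt): modified={d.txt, e.txt, g.txt} staged={none}
After op 12 (git add g.txt): modified={d.txt, e.txt} staged={g.txt}
After op 13 (git add e.txt): modified={d.txt} staged={e.txt, g.txt}
After op 14 (modify c.txt): modified={c.txt, d.txt} staged={e.txt, g.txt}
After op 15 (git commit): modified={c.txt, d.txt} staged={none}
After op 16 (modify d.txt): modified={c.txt, d.txt} staged={none}
After op 17 (git add d.txt): modified={c.txt} staged={d.txt}
Final staged set: {d.txt} -> count=1

Answer: 1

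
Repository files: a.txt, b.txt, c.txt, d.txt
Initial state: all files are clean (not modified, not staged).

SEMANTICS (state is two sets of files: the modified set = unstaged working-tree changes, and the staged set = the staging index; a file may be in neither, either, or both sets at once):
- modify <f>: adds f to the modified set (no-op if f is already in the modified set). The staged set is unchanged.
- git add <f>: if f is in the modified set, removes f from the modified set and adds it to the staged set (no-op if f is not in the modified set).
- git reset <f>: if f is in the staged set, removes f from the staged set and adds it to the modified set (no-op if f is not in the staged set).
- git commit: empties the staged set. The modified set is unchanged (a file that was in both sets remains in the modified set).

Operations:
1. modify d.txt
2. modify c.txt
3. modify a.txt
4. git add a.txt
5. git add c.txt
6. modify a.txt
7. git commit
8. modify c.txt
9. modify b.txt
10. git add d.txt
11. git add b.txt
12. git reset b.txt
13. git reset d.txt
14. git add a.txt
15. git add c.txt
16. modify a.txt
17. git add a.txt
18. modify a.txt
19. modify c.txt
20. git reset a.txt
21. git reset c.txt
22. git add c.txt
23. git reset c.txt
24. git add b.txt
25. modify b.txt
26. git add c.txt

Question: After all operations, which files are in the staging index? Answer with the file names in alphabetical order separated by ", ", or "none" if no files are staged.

Answer: b.txt, c.txt

Derivation:
After op 1 (modify d.txt): modified={d.txt} staged={none}
After op 2 (modify c.txt): modified={c.txt, d.txt} staged={none}
After op 3 (modify a.txt): modified={a.txt, c.txt, d.txt} staged={none}
After op 4 (git add a.txt): modified={c.txt, d.txt} staged={a.txt}
After op 5 (git add c.txt): modified={d.txt} staged={a.txt, c.txt}
After op 6 (modify a.txt): modified={a.txt, d.txt} staged={a.txt, c.txt}
After op 7 (git commit): modified={a.txt, d.txt} staged={none}
After op 8 (modify c.txt): modified={a.txt, c.txt, d.txt} staged={none}
After op 9 (modify b.txt): modified={a.txt, b.txt, c.txt, d.txt} staged={none}
After op 10 (git add d.txt): modified={a.txt, b.txt, c.txt} staged={d.txt}
After op 11 (git add b.txt): modified={a.txt, c.txt} staged={b.txt, d.txt}
After op 12 (git reset b.txt): modified={a.txt, b.txt, c.txt} staged={d.txt}
After op 13 (git reset d.txt): modified={a.txt, b.txt, c.txt, d.txt} staged={none}
After op 14 (git add a.txt): modified={b.txt, c.txt, d.txt} staged={a.txt}
After op 15 (git add c.txt): modified={b.txt, d.txt} staged={a.txt, c.txt}
After op 16 (modify a.txt): modified={a.txt, b.txt, d.txt} staged={a.txt, c.txt}
After op 17 (git add a.txt): modified={b.txt, d.txt} staged={a.txt, c.txt}
After op 18 (modify a.txt): modified={a.txt, b.txt, d.txt} staged={a.txt, c.txt}
After op 19 (modify c.txt): modified={a.txt, b.txt, c.txt, d.txt} staged={a.txt, c.txt}
After op 20 (git reset a.txt): modified={a.txt, b.txt, c.txt, d.txt} staged={c.txt}
After op 21 (git reset c.txt): modified={a.txt, b.txt, c.txt, d.txt} staged={none}
After op 22 (git add c.txt): modified={a.txt, b.txt, d.txt} staged={c.txt}
After op 23 (git reset c.txt): modified={a.txt, b.txt, c.txt, d.txt} staged={none}
After op 24 (git add b.txt): modified={a.txt, c.txt, d.txt} staged={b.txt}
After op 25 (modify b.txt): modified={a.txt, b.txt, c.txt, d.txt} staged={b.txt}
After op 26 (git add c.txt): modified={a.txt, b.txt, d.txt} staged={b.txt, c.txt}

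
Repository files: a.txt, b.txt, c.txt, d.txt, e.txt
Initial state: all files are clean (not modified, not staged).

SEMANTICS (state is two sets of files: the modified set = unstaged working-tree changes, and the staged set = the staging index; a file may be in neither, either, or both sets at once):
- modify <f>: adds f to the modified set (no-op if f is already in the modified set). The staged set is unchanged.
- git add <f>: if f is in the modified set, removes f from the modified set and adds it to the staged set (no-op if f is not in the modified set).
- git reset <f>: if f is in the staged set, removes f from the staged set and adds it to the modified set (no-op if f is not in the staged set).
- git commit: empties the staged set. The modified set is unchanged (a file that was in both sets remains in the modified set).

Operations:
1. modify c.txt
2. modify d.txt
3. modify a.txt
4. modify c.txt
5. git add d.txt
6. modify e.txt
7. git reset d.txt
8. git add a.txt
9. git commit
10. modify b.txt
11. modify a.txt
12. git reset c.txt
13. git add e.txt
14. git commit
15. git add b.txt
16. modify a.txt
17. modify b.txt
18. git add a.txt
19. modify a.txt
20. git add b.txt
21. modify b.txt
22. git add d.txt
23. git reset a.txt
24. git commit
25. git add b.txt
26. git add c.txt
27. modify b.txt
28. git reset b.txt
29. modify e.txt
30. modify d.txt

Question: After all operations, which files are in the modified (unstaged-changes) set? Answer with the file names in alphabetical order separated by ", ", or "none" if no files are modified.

Answer: a.txt, b.txt, d.txt, e.txt

Derivation:
After op 1 (modify c.txt): modified={c.txt} staged={none}
After op 2 (modify d.txt): modified={c.txt, d.txt} staged={none}
After op 3 (modify a.txt): modified={a.txt, c.txt, d.txt} staged={none}
After op 4 (modify c.txt): modified={a.txt, c.txt, d.txt} staged={none}
After op 5 (git add d.txt): modified={a.txt, c.txt} staged={d.txt}
After op 6 (modify e.txt): modified={a.txt, c.txt, e.txt} staged={d.txt}
After op 7 (git reset d.txt): modified={a.txt, c.txt, d.txt, e.txt} staged={none}
After op 8 (git add a.txt): modified={c.txt, d.txt, e.txt} staged={a.txt}
After op 9 (git commit): modified={c.txt, d.txt, e.txt} staged={none}
After op 10 (modify b.txt): modified={b.txt, c.txt, d.txt, e.txt} staged={none}
After op 11 (modify a.txt): modified={a.txt, b.txt, c.txt, d.txt, e.txt} staged={none}
After op 12 (git reset c.txt): modified={a.txt, b.txt, c.txt, d.txt, e.txt} staged={none}
After op 13 (git add e.txt): modified={a.txt, b.txt, c.txt, d.txt} staged={e.txt}
After op 14 (git commit): modified={a.txt, b.txt, c.txt, d.txt} staged={none}
After op 15 (git add b.txt): modified={a.txt, c.txt, d.txt} staged={b.txt}
After op 16 (modify a.txt): modified={a.txt, c.txt, d.txt} staged={b.txt}
After op 17 (modify b.txt): modified={a.txt, b.txt, c.txt, d.txt} staged={b.txt}
After op 18 (git add a.txt): modified={b.txt, c.txt, d.txt} staged={a.txt, b.txt}
After op 19 (modify a.txt): modified={a.txt, b.txt, c.txt, d.txt} staged={a.txt, b.txt}
After op 20 (git add b.txt): modified={a.txt, c.txt, d.txt} staged={a.txt, b.txt}
After op 21 (modify b.txt): modified={a.txt, b.txt, c.txt, d.txt} staged={a.txt, b.txt}
After op 22 (git add d.txt): modified={a.txt, b.txt, c.txt} staged={a.txt, b.txt, d.txt}
After op 23 (git reset a.txt): modified={a.txt, b.txt, c.txt} staged={b.txt, d.txt}
After op 24 (git commit): modified={a.txt, b.txt, c.txt} staged={none}
After op 25 (git add b.txt): modified={a.txt, c.txt} staged={b.txt}
After op 26 (git add c.txt): modified={a.txt} staged={b.txt, c.txt}
After op 27 (modify b.txt): modified={a.txt, b.txt} staged={b.txt, c.txt}
After op 28 (git reset b.txt): modified={a.txt, b.txt} staged={c.txt}
After op 29 (modify e.txt): modified={a.txt, b.txt, e.txt} staged={c.txt}
After op 30 (modify d.txt): modified={a.txt, b.txt, d.txt, e.txt} staged={c.txt}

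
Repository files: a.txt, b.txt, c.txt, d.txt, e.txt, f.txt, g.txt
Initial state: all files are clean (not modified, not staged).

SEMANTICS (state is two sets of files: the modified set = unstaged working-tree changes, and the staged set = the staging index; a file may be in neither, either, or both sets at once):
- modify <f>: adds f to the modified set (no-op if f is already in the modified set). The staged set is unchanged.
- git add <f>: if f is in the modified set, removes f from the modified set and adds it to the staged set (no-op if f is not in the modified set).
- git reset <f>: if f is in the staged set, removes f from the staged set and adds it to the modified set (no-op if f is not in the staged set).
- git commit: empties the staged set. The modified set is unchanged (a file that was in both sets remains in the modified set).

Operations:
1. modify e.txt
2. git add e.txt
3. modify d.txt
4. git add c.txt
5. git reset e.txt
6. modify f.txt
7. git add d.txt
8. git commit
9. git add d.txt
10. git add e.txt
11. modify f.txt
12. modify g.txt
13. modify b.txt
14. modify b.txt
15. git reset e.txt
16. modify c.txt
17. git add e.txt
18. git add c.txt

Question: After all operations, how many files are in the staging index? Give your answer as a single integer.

Answer: 2

Derivation:
After op 1 (modify e.txt): modified={e.txt} staged={none}
After op 2 (git add e.txt): modified={none} staged={e.txt}
After op 3 (modify d.txt): modified={d.txt} staged={e.txt}
After op 4 (git add c.txt): modified={d.txt} staged={e.txt}
After op 5 (git reset e.txt): modified={d.txt, e.txt} staged={none}
After op 6 (modify f.txt): modified={d.txt, e.txt, f.txt} staged={none}
After op 7 (git add d.txt): modified={e.txt, f.txt} staged={d.txt}
After op 8 (git commit): modified={e.txt, f.txt} staged={none}
After op 9 (git add d.txt): modified={e.txt, f.txt} staged={none}
After op 10 (git add e.txt): modified={f.txt} staged={e.txt}
After op 11 (modify f.txt): modified={f.txt} staged={e.txt}
After op 12 (modify g.txt): modified={f.txt, g.txt} staged={e.txt}
After op 13 (modify b.txt): modified={b.txt, f.txt, g.txt} staged={e.txt}
After op 14 (modify b.txt): modified={b.txt, f.txt, g.txt} staged={e.txt}
After op 15 (git reset e.txt): modified={b.txt, e.txt, f.txt, g.txt} staged={none}
After op 16 (modify c.txt): modified={b.txt, c.txt, e.txt, f.txt, g.txt} staged={none}
After op 17 (git add e.txt): modified={b.txt, c.txt, f.txt, g.txt} staged={e.txt}
After op 18 (git add c.txt): modified={b.txt, f.txt, g.txt} staged={c.txt, e.txt}
Final staged set: {c.txt, e.txt} -> count=2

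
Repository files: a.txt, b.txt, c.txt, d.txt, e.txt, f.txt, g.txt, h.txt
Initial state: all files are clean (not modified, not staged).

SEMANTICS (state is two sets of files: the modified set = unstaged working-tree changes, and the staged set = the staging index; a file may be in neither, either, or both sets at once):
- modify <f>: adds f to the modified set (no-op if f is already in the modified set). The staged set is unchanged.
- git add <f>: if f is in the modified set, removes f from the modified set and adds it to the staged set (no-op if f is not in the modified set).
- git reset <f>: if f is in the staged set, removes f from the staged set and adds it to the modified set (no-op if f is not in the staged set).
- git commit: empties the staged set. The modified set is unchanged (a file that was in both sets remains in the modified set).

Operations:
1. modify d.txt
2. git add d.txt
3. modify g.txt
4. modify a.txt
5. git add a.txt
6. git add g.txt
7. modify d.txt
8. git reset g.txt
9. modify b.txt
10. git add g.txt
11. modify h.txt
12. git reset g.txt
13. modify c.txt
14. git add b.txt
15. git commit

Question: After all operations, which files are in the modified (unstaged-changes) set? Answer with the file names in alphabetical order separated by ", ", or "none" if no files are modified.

Answer: c.txt, d.txt, g.txt, h.txt

Derivation:
After op 1 (modify d.txt): modified={d.txt} staged={none}
After op 2 (git add d.txt): modified={none} staged={d.txt}
After op 3 (modify g.txt): modified={g.txt} staged={d.txt}
After op 4 (modify a.txt): modified={a.txt, g.txt} staged={d.txt}
After op 5 (git add a.txt): modified={g.txt} staged={a.txt, d.txt}
After op 6 (git add g.txt): modified={none} staged={a.txt, d.txt, g.txt}
After op 7 (modify d.txt): modified={d.txt} staged={a.txt, d.txt, g.txt}
After op 8 (git reset g.txt): modified={d.txt, g.txt} staged={a.txt, d.txt}
After op 9 (modify b.txt): modified={b.txt, d.txt, g.txt} staged={a.txt, d.txt}
After op 10 (git add g.txt): modified={b.txt, d.txt} staged={a.txt, d.txt, g.txt}
After op 11 (modify h.txt): modified={b.txt, d.txt, h.txt} staged={a.txt, d.txt, g.txt}
After op 12 (git reset g.txt): modified={b.txt, d.txt, g.txt, h.txt} staged={a.txt, d.txt}
After op 13 (modify c.txt): modified={b.txt, c.txt, d.txt, g.txt, h.txt} staged={a.txt, d.txt}
After op 14 (git add b.txt): modified={c.txt, d.txt, g.txt, h.txt} staged={a.txt, b.txt, d.txt}
After op 15 (git commit): modified={c.txt, d.txt, g.txt, h.txt} staged={none}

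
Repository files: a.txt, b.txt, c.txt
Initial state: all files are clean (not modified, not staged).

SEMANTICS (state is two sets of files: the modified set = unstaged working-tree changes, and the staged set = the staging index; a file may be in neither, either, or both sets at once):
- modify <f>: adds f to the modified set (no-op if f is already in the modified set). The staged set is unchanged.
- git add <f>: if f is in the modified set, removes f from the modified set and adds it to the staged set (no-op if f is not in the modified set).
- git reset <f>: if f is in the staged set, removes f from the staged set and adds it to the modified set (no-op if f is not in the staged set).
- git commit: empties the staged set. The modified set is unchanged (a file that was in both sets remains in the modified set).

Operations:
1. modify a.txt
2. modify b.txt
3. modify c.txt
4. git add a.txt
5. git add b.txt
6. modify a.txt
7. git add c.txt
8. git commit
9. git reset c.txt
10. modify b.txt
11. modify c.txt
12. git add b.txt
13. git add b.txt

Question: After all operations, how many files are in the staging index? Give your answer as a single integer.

Answer: 1

Derivation:
After op 1 (modify a.txt): modified={a.txt} staged={none}
After op 2 (modify b.txt): modified={a.txt, b.txt} staged={none}
After op 3 (modify c.txt): modified={a.txt, b.txt, c.txt} staged={none}
After op 4 (git add a.txt): modified={b.txt, c.txt} staged={a.txt}
After op 5 (git add b.txt): modified={c.txt} staged={a.txt, b.txt}
After op 6 (modify a.txt): modified={a.txt, c.txt} staged={a.txt, b.txt}
After op 7 (git add c.txt): modified={a.txt} staged={a.txt, b.txt, c.txt}
After op 8 (git commit): modified={a.txt} staged={none}
After op 9 (git reset c.txt): modified={a.txt} staged={none}
After op 10 (modify b.txt): modified={a.txt, b.txt} staged={none}
After op 11 (modify c.txt): modified={a.txt, b.txt, c.txt} staged={none}
After op 12 (git add b.txt): modified={a.txt, c.txt} staged={b.txt}
After op 13 (git add b.txt): modified={a.txt, c.txt} staged={b.txt}
Final staged set: {b.txt} -> count=1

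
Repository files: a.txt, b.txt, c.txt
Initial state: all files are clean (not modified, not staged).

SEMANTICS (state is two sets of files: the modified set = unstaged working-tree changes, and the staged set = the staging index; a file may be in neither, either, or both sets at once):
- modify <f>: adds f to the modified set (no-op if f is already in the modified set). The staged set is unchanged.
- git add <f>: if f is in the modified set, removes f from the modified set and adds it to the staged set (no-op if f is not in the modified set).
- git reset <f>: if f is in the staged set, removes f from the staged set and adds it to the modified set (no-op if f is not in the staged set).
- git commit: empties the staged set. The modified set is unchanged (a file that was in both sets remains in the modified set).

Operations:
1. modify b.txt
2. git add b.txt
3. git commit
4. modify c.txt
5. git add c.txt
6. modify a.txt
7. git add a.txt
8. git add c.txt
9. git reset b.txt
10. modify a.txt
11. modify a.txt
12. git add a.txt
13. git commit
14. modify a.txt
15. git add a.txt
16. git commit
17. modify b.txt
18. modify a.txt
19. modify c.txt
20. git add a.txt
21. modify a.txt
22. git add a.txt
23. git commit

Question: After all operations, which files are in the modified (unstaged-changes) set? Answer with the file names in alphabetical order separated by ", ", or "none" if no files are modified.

After op 1 (modify b.txt): modified={b.txt} staged={none}
After op 2 (git add b.txt): modified={none} staged={b.txt}
After op 3 (git commit): modified={none} staged={none}
After op 4 (modify c.txt): modified={c.txt} staged={none}
After op 5 (git add c.txt): modified={none} staged={c.txt}
After op 6 (modify a.txt): modified={a.txt} staged={c.txt}
After op 7 (git add a.txt): modified={none} staged={a.txt, c.txt}
After op 8 (git add c.txt): modified={none} staged={a.txt, c.txt}
After op 9 (git reset b.txt): modified={none} staged={a.txt, c.txt}
After op 10 (modify a.txt): modified={a.txt} staged={a.txt, c.txt}
After op 11 (modify a.txt): modified={a.txt} staged={a.txt, c.txt}
After op 12 (git add a.txt): modified={none} staged={a.txt, c.txt}
After op 13 (git commit): modified={none} staged={none}
After op 14 (modify a.txt): modified={a.txt} staged={none}
After op 15 (git add a.txt): modified={none} staged={a.txt}
After op 16 (git commit): modified={none} staged={none}
After op 17 (modify b.txt): modified={b.txt} staged={none}
After op 18 (modify a.txt): modified={a.txt, b.txt} staged={none}
After op 19 (modify c.txt): modified={a.txt, b.txt, c.txt} staged={none}
After op 20 (git add a.txt): modified={b.txt, c.txt} staged={a.txt}
After op 21 (modify a.txt): modified={a.txt, b.txt, c.txt} staged={a.txt}
After op 22 (git add a.txt): modified={b.txt, c.txt} staged={a.txt}
After op 23 (git commit): modified={b.txt, c.txt} staged={none}

Answer: b.txt, c.txt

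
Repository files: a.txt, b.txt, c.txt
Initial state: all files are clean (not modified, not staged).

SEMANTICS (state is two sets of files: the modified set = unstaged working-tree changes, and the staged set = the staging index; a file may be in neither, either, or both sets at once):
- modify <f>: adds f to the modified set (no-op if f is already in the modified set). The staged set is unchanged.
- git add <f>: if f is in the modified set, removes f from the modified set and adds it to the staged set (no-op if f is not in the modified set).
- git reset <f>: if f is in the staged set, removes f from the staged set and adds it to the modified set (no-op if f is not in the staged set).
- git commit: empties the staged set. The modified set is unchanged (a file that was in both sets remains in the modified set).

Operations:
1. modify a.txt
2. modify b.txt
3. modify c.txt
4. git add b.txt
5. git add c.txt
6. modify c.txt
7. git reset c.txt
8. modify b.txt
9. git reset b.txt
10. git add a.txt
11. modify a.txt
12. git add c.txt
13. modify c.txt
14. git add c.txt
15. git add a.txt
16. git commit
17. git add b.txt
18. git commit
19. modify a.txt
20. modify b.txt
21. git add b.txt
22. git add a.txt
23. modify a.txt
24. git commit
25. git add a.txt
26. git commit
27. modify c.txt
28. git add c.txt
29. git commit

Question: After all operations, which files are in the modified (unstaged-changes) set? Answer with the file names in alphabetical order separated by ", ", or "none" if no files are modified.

Answer: none

Derivation:
After op 1 (modify a.txt): modified={a.txt} staged={none}
After op 2 (modify b.txt): modified={a.txt, b.txt} staged={none}
After op 3 (modify c.txt): modified={a.txt, b.txt, c.txt} staged={none}
After op 4 (git add b.txt): modified={a.txt, c.txt} staged={b.txt}
After op 5 (git add c.txt): modified={a.txt} staged={b.txt, c.txt}
After op 6 (modify c.txt): modified={a.txt, c.txt} staged={b.txt, c.txt}
After op 7 (git reset c.txt): modified={a.txt, c.txt} staged={b.txt}
After op 8 (modify b.txt): modified={a.txt, b.txt, c.txt} staged={b.txt}
After op 9 (git reset b.txt): modified={a.txt, b.txt, c.txt} staged={none}
After op 10 (git add a.txt): modified={b.txt, c.txt} staged={a.txt}
After op 11 (modify a.txt): modified={a.txt, b.txt, c.txt} staged={a.txt}
After op 12 (git add c.txt): modified={a.txt, b.txt} staged={a.txt, c.txt}
After op 13 (modify c.txt): modified={a.txt, b.txt, c.txt} staged={a.txt, c.txt}
After op 14 (git add c.txt): modified={a.txt, b.txt} staged={a.txt, c.txt}
After op 15 (git add a.txt): modified={b.txt} staged={a.txt, c.txt}
After op 16 (git commit): modified={b.txt} staged={none}
After op 17 (git add b.txt): modified={none} staged={b.txt}
After op 18 (git commit): modified={none} staged={none}
After op 19 (modify a.txt): modified={a.txt} staged={none}
After op 20 (modify b.txt): modified={a.txt, b.txt} staged={none}
After op 21 (git add b.txt): modified={a.txt} staged={b.txt}
After op 22 (git add a.txt): modified={none} staged={a.txt, b.txt}
After op 23 (modify a.txt): modified={a.txt} staged={a.txt, b.txt}
After op 24 (git commit): modified={a.txt} staged={none}
After op 25 (git add a.txt): modified={none} staged={a.txt}
After op 26 (git commit): modified={none} staged={none}
After op 27 (modify c.txt): modified={c.txt} staged={none}
After op 28 (git add c.txt): modified={none} staged={c.txt}
After op 29 (git commit): modified={none} staged={none}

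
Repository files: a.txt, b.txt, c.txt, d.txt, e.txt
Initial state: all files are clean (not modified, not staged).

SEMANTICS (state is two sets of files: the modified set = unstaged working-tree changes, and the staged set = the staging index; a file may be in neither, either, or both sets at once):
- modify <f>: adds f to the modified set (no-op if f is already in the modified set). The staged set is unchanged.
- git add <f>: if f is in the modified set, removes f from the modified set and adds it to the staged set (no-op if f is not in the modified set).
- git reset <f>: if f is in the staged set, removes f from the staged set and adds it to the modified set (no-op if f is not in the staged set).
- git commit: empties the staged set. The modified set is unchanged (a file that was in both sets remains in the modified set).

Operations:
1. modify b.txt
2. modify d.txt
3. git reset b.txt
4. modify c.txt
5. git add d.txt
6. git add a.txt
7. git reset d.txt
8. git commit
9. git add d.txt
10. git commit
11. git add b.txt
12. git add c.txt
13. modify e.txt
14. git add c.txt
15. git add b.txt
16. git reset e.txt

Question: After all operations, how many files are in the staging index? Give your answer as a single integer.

Answer: 2

Derivation:
After op 1 (modify b.txt): modified={b.txt} staged={none}
After op 2 (modify d.txt): modified={b.txt, d.txt} staged={none}
After op 3 (git reset b.txt): modified={b.txt, d.txt} staged={none}
After op 4 (modify c.txt): modified={b.txt, c.txt, d.txt} staged={none}
After op 5 (git add d.txt): modified={b.txt, c.txt} staged={d.txt}
After op 6 (git add a.txt): modified={b.txt, c.txt} staged={d.txt}
After op 7 (git reset d.txt): modified={b.txt, c.txt, d.txt} staged={none}
After op 8 (git commit): modified={b.txt, c.txt, d.txt} staged={none}
After op 9 (git add d.txt): modified={b.txt, c.txt} staged={d.txt}
After op 10 (git commit): modified={b.txt, c.txt} staged={none}
After op 11 (git add b.txt): modified={c.txt} staged={b.txt}
After op 12 (git add c.txt): modified={none} staged={b.txt, c.txt}
After op 13 (modify e.txt): modified={e.txt} staged={b.txt, c.txt}
After op 14 (git add c.txt): modified={e.txt} staged={b.txt, c.txt}
After op 15 (git add b.txt): modified={e.txt} staged={b.txt, c.txt}
After op 16 (git reset e.txt): modified={e.txt} staged={b.txt, c.txt}
Final staged set: {b.txt, c.txt} -> count=2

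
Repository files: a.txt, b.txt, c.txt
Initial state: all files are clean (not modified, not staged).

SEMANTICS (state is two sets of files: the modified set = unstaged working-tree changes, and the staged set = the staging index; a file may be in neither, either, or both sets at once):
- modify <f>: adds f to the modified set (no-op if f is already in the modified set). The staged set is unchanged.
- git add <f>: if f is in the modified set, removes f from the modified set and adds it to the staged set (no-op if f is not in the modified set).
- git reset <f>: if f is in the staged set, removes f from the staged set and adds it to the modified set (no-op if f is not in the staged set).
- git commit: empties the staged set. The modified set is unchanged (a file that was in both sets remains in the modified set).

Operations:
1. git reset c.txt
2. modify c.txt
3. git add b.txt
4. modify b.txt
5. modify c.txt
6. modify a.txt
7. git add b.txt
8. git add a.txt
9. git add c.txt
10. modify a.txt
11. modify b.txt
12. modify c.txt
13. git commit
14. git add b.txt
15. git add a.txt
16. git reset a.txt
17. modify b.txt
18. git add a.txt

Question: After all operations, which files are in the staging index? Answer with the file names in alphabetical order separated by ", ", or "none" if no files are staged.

After op 1 (git reset c.txt): modified={none} staged={none}
After op 2 (modify c.txt): modified={c.txt} staged={none}
After op 3 (git add b.txt): modified={c.txt} staged={none}
After op 4 (modify b.txt): modified={b.txt, c.txt} staged={none}
After op 5 (modify c.txt): modified={b.txt, c.txt} staged={none}
After op 6 (modify a.txt): modified={a.txt, b.txt, c.txt} staged={none}
After op 7 (git add b.txt): modified={a.txt, c.txt} staged={b.txt}
After op 8 (git add a.txt): modified={c.txt} staged={a.txt, b.txt}
After op 9 (git add c.txt): modified={none} staged={a.txt, b.txt, c.txt}
After op 10 (modify a.txt): modified={a.txt} staged={a.txt, b.txt, c.txt}
After op 11 (modify b.txt): modified={a.txt, b.txt} staged={a.txt, b.txt, c.txt}
After op 12 (modify c.txt): modified={a.txt, b.txt, c.txt} staged={a.txt, b.txt, c.txt}
After op 13 (git commit): modified={a.txt, b.txt, c.txt} staged={none}
After op 14 (git add b.txt): modified={a.txt, c.txt} staged={b.txt}
After op 15 (git add a.txt): modified={c.txt} staged={a.txt, b.txt}
After op 16 (git reset a.txt): modified={a.txt, c.txt} staged={b.txt}
After op 17 (modify b.txt): modified={a.txt, b.txt, c.txt} staged={b.txt}
After op 18 (git add a.txt): modified={b.txt, c.txt} staged={a.txt, b.txt}

Answer: a.txt, b.txt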